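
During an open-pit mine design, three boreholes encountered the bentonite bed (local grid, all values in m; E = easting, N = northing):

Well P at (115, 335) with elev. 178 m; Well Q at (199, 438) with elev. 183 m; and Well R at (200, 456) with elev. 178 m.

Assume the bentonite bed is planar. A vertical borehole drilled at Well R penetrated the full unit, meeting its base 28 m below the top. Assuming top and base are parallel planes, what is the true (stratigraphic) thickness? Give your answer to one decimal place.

Two edge vectors: Well P→Well Q = (84, 103, 5), Well P→Well R = (85, 121, 0).
Normal n = (Well P→Well Q) × (Well P→Well R) = (-605, 425, 1409).
So ∂z/∂E = −n_x/n_z = 0.42938 and ∂z/∂N = −n_y/n_z = −0.30163.
|∇z| = √(a²+b²) = 0.52474, so dip δ = arctan(0.52474) = 27.69°.
True thickness = vertical thickness × cos δ = 28 × cos 27.69° = 24.8 m.

24.8 m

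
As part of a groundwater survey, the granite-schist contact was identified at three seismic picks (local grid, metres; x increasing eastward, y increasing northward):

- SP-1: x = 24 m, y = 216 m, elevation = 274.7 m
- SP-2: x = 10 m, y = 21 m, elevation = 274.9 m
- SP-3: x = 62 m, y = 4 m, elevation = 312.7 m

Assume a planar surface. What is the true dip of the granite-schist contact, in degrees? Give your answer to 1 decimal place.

Let the plane be z = a·x + b·y + c.
SP-2−SP-1: −14a − 195b = 0.2;  SP-3−SP-1: 38a − 212b = 38.
Solving gives a = 0.70992, b = −0.05199.
Gradient magnitude |∇z| = √(a² + b²) = √(0.50399 + 0.00270) = 0.71183.
True dip = arctan(0.71183) = 35.4°, dipping toward W (azimuth ≈ 274°).

35.4°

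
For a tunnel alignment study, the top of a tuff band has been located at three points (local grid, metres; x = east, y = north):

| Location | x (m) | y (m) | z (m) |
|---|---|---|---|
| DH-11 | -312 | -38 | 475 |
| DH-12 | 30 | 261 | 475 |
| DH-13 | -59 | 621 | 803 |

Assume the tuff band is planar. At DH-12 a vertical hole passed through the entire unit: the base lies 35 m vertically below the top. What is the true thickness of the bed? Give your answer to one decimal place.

Two edge vectors: DH-11→DH-12 = (342, 299, 0), DH-11→DH-13 = (253, 659, 328).
Normal n = (DH-11→DH-12) × (DH-11→DH-13) = (98072, -112176, 149731).
So ∂z/∂x = −n_x/n_z = −0.65499 and ∂z/∂y = −n_y/n_z = 0.74918.
|∇z| = √(a²+b²) = 0.99513, so dip δ = arctan(0.99513) = 44.86°.
True thickness = vertical thickness × cos δ = 35 × cos 44.86° = 24.8 m.

24.8 m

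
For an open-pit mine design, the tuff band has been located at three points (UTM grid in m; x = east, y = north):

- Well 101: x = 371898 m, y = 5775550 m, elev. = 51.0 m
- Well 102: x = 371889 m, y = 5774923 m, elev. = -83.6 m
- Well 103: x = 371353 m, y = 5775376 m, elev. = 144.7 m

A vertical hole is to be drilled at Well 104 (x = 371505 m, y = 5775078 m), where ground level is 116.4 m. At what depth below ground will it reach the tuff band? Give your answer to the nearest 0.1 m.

73.4 m

Two edge vectors: Well 101→Well 102 = (-9, -627, -134.6), Well 101→Well 103 = (-545, -174, 93.7).
Normal n = (Well 101→Well 102) × (Well 101→Well 103) = (-82170.3, 74200.3, -340149).
So ∂z/∂x = −n_x/n_z = −0.241571488 and ∂z/∂y = −n_y/n_z = 0.218140580.
Intercept c from Well 101: 51 + 89839.95 − 1259881.82 = −1169990.87.
At (371505, 5775078): z_contact = −89745.02 + 1259778.86 − 1169990.87 = 42.98 m.
Depth below ground = 116.4 − 42.98 = 73.4 m.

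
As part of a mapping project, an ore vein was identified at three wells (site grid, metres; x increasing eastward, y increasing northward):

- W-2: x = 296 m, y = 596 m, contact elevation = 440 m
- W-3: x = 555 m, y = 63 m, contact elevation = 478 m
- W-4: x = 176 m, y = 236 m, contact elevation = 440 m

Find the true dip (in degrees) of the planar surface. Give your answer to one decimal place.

Let the plane be z = a·x + b·y + c.
W-3−W-2: 259a − 533b = 38;  W-4−W-2: −120a − 360b = 0.
Solving gives a = 0.08702, b = −0.02901.
Gradient magnitude |∇z| = √(a² + b²) = √(0.00757 + 0.00084) = 0.09173.
True dip = arctan(0.09173) = 5.2°, dipping toward WNW (azimuth ≈ 288°).

5.2°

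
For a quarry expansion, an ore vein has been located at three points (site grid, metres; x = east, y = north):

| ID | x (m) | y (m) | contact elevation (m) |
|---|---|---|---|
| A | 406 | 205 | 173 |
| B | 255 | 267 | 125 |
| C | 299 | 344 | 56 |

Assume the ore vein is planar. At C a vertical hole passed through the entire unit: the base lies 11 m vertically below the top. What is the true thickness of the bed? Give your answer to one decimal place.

Two edge vectors: A→B = (-151, 62, -48), A→C = (-107, 139, -117).
Normal n = (A→B) × (A→C) = (-582, -12531, -14355).
So ∂z/∂x = −n_x/n_z = −0.04054 and ∂z/∂y = −n_y/n_z = −0.87294.
|∇z| = √(a²+b²) = 0.87388, so dip δ = arctan(0.87388) = 41.15°.
True thickness = vertical thickness × cos δ = 11 × cos 41.15° = 8.3 m.

8.3 m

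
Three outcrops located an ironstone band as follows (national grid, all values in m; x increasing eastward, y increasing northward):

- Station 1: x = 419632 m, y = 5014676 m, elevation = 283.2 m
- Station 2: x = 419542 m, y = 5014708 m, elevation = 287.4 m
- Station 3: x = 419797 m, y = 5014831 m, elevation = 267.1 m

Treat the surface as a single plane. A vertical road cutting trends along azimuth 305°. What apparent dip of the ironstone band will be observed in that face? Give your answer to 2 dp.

1.55°

Two edge vectors: Station 1→Station 2 = (-90, 32, 4.2), Station 1→Station 3 = (165, 155, -16.1).
Normal n = (Station 1→Station 2) × (Station 1→Station 3) = (-1166.2, -756, -19230).
So ∂z/∂x = −n_x/n_z = −0.06064 and ∂z/∂y = −n_y/n_z = −0.03931.
Unit vector along 305° is (sin 305°, cos 305°) = (-0.8192, 0.5736).
Slope in that direction = a·(-0.8192) + b·(0.5736) = 0.02713.
Apparent dip = arctan|0.02713| = 1.55° (true dip is 4.1°, so apparent ≤ true as expected).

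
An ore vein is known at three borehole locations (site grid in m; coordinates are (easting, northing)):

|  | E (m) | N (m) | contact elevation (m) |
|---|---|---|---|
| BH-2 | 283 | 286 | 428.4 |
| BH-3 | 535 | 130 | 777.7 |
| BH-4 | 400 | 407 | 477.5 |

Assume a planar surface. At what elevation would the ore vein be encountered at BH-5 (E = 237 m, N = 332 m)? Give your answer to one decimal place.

Two edge vectors: BH-2→BH-3 = (252, -156, 349.3), BH-2→BH-4 = (117, 121, 49.1).
Normal n = (BH-2→BH-3) × (BH-2→BH-4) = (-49924.9, 28494.9, 48744).
So ∂z/∂E = −n_x/n_z = 1.02423 and ∂z/∂N = −n_y/n_z = −0.58458.
Intercept c from BH-2: 428.4 − 289.86 + 167.19 = 305.73.
At (237, 332): z = 242.7 − 194.1 + 305.73 = 354.4 m.

354.4 m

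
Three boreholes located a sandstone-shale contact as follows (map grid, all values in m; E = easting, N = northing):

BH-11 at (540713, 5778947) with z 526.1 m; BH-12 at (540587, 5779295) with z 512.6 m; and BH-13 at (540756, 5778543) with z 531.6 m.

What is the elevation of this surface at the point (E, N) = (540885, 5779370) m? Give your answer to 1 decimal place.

Two edge vectors: BH-11→BH-12 = (-126, 348, -13.5), BH-11→BH-13 = (43, -404, 5.5).
Normal n = (BH-11→BH-12) × (BH-11→BH-13) = (-3540, 112.5, 35940).
So ∂z/∂E = −n_x/n_z = 0.098497496 and ∂z/∂N = −n_y/n_z = −0.003130217.
Intercept c from BH-11: 526.1 − 53258.88 + 18089.36 = −34643.42.
At (540885, 5779370): z = 53275.8 − 18090.7 − 34643.42 = 541.7 m.

541.7 m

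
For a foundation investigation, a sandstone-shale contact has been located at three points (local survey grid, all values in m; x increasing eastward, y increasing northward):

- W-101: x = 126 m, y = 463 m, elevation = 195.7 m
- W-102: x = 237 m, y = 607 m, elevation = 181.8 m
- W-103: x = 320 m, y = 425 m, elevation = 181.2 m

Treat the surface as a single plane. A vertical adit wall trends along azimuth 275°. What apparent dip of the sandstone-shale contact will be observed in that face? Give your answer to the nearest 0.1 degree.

4.5°

Let the plane be z = a·x + b·y + c.
W-102−W-101: 111a + 144b = −13.9;  W-103−W-101: 194a − 38b = −14.5.
Solving gives a = −0.08136, b = −0.03381.
Unit vector along 275° is (sin 275°, cos 275°) = (-0.9962, 0.0872).
Slope in that direction = a·(-0.9962) + b·(0.0872) = 0.07811.
Apparent dip = arctan|0.07811| = 4.5° (true dip is 5.0°, so apparent ≤ true as expected).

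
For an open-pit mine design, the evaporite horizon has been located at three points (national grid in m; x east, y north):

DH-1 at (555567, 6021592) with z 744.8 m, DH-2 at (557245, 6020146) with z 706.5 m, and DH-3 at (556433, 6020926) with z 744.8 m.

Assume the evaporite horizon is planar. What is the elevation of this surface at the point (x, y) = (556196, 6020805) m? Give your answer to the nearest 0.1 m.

670.1 m

Let the plane be z = a·x + b·y + c.
DH-2−DH-1: 1678a − 1446b = −38.3;  DH-3−DH-1: 866a − 666b = 0.
Solving gives a = 0.189384355, b = 0.246256534.
Then c = 744.8 − a·555567 − b·6021592 = −1587327.27.
At (556196, 6020805): z = 105334.8 + 1482662.6 − 1587327.27 = 670.1 m.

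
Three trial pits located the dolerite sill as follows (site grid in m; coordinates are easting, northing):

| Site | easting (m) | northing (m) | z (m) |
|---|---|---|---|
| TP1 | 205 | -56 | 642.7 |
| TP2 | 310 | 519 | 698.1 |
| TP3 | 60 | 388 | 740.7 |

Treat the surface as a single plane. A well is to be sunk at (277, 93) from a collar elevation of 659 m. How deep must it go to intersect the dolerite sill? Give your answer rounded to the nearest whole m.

Let the plane be z = a·easting + b·northing + c.
TP2−TP1: 105a + 575b = 55.4;  TP3−TP1: −145a + 444b = 98.
Solving gives a = −0.24426, b = 0.14095.
Then c = 642.7 − a·205 − b·-56 = 700.67.
At (277, 93): z_contact = −67.7 + 13.1 + 700.67 = 646.1 m.
Depth below ground = 659 − 646.1 = 13 m.

13 m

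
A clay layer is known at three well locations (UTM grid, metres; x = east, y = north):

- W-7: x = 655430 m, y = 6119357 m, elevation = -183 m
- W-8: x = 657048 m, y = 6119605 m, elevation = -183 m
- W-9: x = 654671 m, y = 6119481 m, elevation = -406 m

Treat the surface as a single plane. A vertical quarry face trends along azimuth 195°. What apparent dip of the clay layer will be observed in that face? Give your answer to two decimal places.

Two edge vectors: W-7→W-8 = (1618, 248, 0), W-7→W-9 = (-759, 124, -223).
Normal n = (W-7→W-8) × (W-7→W-9) = (-55304, 360814, 388864).
So ∂z/∂x = −n_x/n_z = 0.14222 and ∂z/∂y = −n_y/n_z = −0.92787.
Unit vector along 195° is (sin 195°, cos 195°) = (-0.2588, -0.9659).
Slope in that direction = a·(-0.2588) + b·(-0.9659) = 0.85944.
Apparent dip = arctan|0.85944| = 40.68° (true dip is 43.2°, so apparent ≤ true as expected).

40.68°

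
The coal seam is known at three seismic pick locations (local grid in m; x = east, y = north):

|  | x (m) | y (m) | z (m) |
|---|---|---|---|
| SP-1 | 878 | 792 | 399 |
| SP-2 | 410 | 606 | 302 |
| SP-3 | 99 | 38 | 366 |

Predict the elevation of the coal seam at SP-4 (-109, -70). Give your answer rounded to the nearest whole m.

330 m

Two edge vectors: SP-1→SP-2 = (-468, -186, -97), SP-1→SP-3 = (-779, -754, -33).
Normal n = (SP-1→SP-2) × (SP-1→SP-3) = (-67000, 60119, 207978).
So ∂z/∂x = −n_x/n_z = 0.32215 and ∂z/∂y = −n_y/n_z = −0.28906.
Intercept c from SP-1: 399 − 282.85 + 228.94 = 345.09.
At (-109, -70): z = −35.1 + 20.2 + 345.09 = 330.2 m.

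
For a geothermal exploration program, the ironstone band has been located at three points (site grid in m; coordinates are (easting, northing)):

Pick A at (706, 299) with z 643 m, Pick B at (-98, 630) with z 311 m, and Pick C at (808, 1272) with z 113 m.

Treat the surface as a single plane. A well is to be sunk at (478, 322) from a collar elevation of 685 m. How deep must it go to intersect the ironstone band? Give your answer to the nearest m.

96 m

Two edge vectors: Pick A→Pick B = (-804, 331, -332), Pick A→Pick C = (102, 973, -530).
Normal n = (Pick A→Pick B) × (Pick A→Pick C) = (147606, -459984, -816054).
So ∂z/∂E = −n_x/n_z = 0.18088 and ∂z/∂N = −n_y/n_z = −0.56367.
Intercept c from Pick A: 643 − 127.70 + 168.54 = 683.84.
At (478, 322): z_contact = 86.5 − 181.5 + 683.84 = 588.8 m.
Depth below ground = 685 − 588.8 = 96 m.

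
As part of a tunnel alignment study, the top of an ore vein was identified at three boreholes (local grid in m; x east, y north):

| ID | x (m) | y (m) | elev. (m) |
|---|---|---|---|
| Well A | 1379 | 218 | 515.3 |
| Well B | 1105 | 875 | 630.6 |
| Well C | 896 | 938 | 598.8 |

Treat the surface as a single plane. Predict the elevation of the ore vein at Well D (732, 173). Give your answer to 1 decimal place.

351.3 m

Let the plane be z = a·x + b·y + c.
Well B−Well A: −274a + 657b = 115.3;  Well C−Well A: −483a + 720b = 83.5.
Solving gives a = 0.234538, b = 0.273308.
Then c = 515.3 − a·1379 − b·218 = 132.29.
At (732, 173): z = 171.7 + 47.3 + 132.29 = 351.3 m.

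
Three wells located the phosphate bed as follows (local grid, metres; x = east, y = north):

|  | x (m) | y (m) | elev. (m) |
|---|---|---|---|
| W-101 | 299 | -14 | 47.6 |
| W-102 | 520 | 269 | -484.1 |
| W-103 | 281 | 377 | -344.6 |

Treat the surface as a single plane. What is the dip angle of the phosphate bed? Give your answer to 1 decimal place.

56.2°

Let the plane be z = a·x + b·y + c.
W-102−W-101: 221a + 283b = −531.7;  W-103−W-101: −18a + 391b = −392.2.
Solving gives a = −1.05898, b = −1.05182.
Gradient magnitude |∇z| = √(a² + b²) = √(1.12144 + 1.10633) = 1.49257.
True dip = arctan(1.49257) = 56.2°, dipping toward NE (azimuth ≈ 045°).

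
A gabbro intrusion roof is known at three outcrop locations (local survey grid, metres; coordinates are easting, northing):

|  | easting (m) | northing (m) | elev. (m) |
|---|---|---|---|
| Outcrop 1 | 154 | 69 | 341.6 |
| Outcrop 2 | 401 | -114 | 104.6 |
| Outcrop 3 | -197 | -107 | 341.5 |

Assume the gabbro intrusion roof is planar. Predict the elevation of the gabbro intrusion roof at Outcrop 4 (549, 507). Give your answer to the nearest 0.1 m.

527.1 m

Let the plane be z = a·easting + b·northing + c.
Outcrop 2−Outcrop 1: 247a − 183b = −237;  Outcrop 3−Outcrop 1: −351a − 176b = −0.1.
Solving gives a = −0.38711, b = 0.77259.
Then c = 341.6 − a·154 − b·69 = 347.91.
At (549, 507): z = −212.5 + 391.7 + 347.91 = 527.1 m.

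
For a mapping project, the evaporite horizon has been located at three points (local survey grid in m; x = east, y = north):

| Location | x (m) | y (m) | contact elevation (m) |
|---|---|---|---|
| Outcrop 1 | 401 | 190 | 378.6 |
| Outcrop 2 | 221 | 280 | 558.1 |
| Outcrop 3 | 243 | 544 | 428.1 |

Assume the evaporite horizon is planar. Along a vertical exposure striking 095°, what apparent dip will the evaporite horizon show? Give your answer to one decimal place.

Two edge vectors: Outcrop 1→Outcrop 2 = (-180, 90, 179.5), Outcrop 1→Outcrop 3 = (-158, 354, 49.5).
Normal n = (Outcrop 1→Outcrop 2) × (Outcrop 1→Outcrop 3) = (-59088, -19451, -49500).
So ∂z/∂x = −n_x/n_z = −1.19370 and ∂z/∂y = −n_y/n_z = −0.39295.
Unit vector along 095° is (sin 95°, cos 95°) = (0.9962, -0.0872).
Slope in that direction = a·(0.9962) + b·(-0.0872) = −1.15491.
Apparent dip = arctan|1.15491| = 49.1° (true dip is 51.5°, so apparent ≤ true as expected).

49.1°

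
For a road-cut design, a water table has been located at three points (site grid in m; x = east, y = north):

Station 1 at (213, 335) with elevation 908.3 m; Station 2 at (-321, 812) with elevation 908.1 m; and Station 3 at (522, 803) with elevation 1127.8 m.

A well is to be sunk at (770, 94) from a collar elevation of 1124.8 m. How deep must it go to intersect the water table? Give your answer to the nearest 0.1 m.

Two edge vectors: Station 1→Station 2 = (-534, 477, -0.2), Station 1→Station 3 = (309, 468, 219.5).
Normal n = (Station 1→Station 2) × (Station 1→Station 3) = (104795.1, 117151.2, -397305).
So ∂z/∂x = −n_x/n_z = 0.26376 and ∂z/∂y = −n_y/n_z = 0.29486.
Intercept c from Station 1: 908.3 − 56.18 − 98.78 = 753.34.
At (770, 94): z_contact = 203.10 + 27.72 + 753.34 = 984.15 m.
Depth below ground = 1124.8 − 984.15 = 140.6 m.

140.6 m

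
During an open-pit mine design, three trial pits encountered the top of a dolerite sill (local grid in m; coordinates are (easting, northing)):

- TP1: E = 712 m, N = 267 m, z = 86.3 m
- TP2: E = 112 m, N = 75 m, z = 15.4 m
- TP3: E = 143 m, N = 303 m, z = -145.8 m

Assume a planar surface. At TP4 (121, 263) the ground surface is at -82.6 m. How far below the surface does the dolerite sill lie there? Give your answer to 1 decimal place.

Two edge vectors: TP1→TP2 = (-600, -192, -70.9), TP1→TP3 = (-569, 36, -232.1).
Normal n = (TP1→TP2) × (TP1→TP3) = (47115.6, -98917.9, -130848).
So ∂z/∂E = −n_x/n_z = 0.36008 and ∂z/∂N = −n_y/n_z = −0.75598.
Intercept c from TP1: 86.3 − 256.38 + 201.85 = 31.77.
At (121, 263): z_contact = 43.57 − 198.82 + 31.77 = -123.48 m.
Depth below ground = -82.6 − (-123.48) = 40.9 m.

40.9 m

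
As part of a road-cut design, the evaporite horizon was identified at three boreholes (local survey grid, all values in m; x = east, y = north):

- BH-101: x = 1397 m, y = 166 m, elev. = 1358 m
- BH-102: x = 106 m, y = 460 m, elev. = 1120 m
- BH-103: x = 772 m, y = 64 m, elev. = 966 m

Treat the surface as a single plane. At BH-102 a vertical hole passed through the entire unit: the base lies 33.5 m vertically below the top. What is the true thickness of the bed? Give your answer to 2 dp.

Two edge vectors: BH-101→BH-102 = (-1291, 294, -238), BH-101→BH-103 = (-625, -102, -392).
Normal n = (BH-101→BH-102) × (BH-101→BH-103) = (-139524, -357322, 315432).
So ∂z/∂x = −n_x/n_z = 0.44233 and ∂z/∂y = −n_y/n_z = 1.13280.
|∇z| = √(a²+b²) = 1.21610, so dip δ = arctan(1.21610) = 50.57°.
True thickness = vertical thickness × cos δ = 33.5 × cos 50.57° = 21.28 m.

21.28 m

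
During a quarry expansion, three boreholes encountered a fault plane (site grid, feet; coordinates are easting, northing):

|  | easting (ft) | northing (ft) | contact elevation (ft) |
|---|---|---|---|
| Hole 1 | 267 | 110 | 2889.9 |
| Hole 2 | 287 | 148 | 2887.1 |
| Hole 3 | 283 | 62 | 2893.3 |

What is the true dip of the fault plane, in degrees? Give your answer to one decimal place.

4.1°

Let the plane be z = a·easting + b·northing + c.
Hole 2−Hole 1: 20a + 38b = −2.8;  Hole 3−Hole 1: 16a − 48b = 3.4.
Solving gives a = −0.00332, b = −0.07194.
Gradient magnitude |∇z| = √(a² + b²) = √(0.00001 + 0.00518) = 0.07202.
True dip = arctan(0.07202) = 4.1°, dipping toward N (azimuth ≈ 003°).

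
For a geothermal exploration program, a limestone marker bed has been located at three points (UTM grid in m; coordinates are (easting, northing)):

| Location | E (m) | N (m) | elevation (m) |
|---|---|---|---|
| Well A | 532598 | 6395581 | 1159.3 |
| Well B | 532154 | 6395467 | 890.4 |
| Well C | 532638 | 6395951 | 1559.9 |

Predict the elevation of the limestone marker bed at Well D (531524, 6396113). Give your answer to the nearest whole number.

Let the plane be z = a·E + b·N + c.
Well B−Well A: −444a − 114b = −268.9;  Well C−Well A: 40a + 370b = 400.6.
Solving gives a = 0.33699349, b = 1.04627097.
Then c = 1159.3 − a·532598 − b·6395581 = −6869833.52.
At (531524, 6396113): z = 179120.1 + 6692067.4 − 6869833.52 = 1354.0 m.

1354 m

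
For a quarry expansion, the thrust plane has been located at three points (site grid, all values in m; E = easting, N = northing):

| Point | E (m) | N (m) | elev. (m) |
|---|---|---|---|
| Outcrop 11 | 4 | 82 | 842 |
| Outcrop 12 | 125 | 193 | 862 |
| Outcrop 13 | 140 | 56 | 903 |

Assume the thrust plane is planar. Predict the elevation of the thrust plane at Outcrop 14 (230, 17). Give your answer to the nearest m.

949 m

Let the plane be z = a·E + b·N + c.
Outcrop 12−Outcrop 11: 121a + 111b = 20;  Outcrop 13−Outcrop 11: 136a − 26b = 61.
Solving gives a = 0.39968, b = −0.25551.
Then c = 842 − a·4 − b·82 = 861.35.
At (230, 17): z = 91.9 − 4.3 + 861.35 = 948.9 m.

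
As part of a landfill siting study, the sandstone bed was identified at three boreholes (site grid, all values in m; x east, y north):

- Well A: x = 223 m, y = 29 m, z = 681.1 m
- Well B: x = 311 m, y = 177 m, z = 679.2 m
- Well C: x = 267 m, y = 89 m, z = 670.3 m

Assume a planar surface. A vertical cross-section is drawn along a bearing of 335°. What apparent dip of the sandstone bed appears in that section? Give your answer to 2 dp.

48.91°

Two edge vectors: Well A→Well B = (88, 148, -1.9), Well A→Well C = (44, 60, -10.8).
Normal n = (Well A→Well B) × (Well A→Well C) = (-1484.4, 866.8, -1232).
So ∂z/∂x = −n_x/n_z = −1.20487 and ∂z/∂y = −n_y/n_z = 0.70357.
Unit vector along 335° is (sin 335°, cos 335°) = (-0.4226, 0.9063).
Slope in that direction = a·(-0.4226) + b·(0.9063) = 1.14685.
Apparent dip = arctan|1.14685| = 48.91° (true dip is 54.4°, so apparent ≤ true as expected).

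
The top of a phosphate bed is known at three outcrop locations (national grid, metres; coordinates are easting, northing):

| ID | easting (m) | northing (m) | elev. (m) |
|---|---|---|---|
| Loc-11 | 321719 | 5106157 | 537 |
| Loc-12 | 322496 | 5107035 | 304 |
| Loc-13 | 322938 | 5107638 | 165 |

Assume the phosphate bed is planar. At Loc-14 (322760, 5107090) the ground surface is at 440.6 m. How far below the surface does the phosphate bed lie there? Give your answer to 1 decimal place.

Two edge vectors: Loc-11→Loc-12 = (777, 878, -233), Loc-11→Loc-13 = (1219, 1481, -372).
Normal n = (Loc-11→Loc-12) × (Loc-11→Loc-13) = (18457, 5017, 80455).
So ∂z/∂easting = −n_x/n_z = −0.229407743 and ∂z/∂northing = −n_y/n_z = −0.062357840.
Intercept c from Loc-11: 537 + 73804.83 + 318408.92 = 392750.75.
At (322760, 5107090): z_contact = −74043.64 − 318467.10 + 392750.75 = 240.01 m.
Depth below ground = 440.6 − 240.01 = 200.6 m.

200.6 m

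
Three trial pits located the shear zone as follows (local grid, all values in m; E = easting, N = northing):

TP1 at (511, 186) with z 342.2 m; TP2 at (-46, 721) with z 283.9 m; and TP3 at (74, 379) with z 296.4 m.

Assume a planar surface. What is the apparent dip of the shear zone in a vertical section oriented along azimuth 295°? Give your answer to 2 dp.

5.43°

Let the plane be z = a·E + b·N + c.
TP2−TP1: −557a + 535b = −58.3;  TP3−TP1: −437a + 193b = −45.8.
Solving gives a = 0.10492, b = 0.00027.
Unit vector along 295° is (sin 295°, cos 295°) = (-0.9063, 0.4226).
Slope in that direction = a·(-0.9063) + b·(0.4226) = −0.09498.
Apparent dip = arctan|0.09498| = 5.43° (true dip is 6.0°, so apparent ≤ true as expected).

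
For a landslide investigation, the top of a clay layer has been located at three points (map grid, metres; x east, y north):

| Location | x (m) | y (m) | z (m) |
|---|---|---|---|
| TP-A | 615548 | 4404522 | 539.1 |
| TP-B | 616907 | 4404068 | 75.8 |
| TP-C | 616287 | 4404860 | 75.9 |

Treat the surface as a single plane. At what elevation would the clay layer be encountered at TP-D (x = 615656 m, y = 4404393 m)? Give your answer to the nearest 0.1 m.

535.8 m

Two edge vectors: TP-A→TP-B = (1359, -454, -463.3), TP-A→TP-C = (739, 338, -463.2).
Normal n = (TP-A→TP-B) × (TP-A→TP-C) = (366888.2, 287110.1, 794848).
So ∂z/∂x = −n_x/n_z = −0.461582844 and ∂z/∂y = −n_y/n_z = −0.361213842.
Intercept c from TP-A: 539.1 + 284126.40 + 1590974.31 = 1875639.81.
At (615656, 4404393): z = −284176.2 − 1590927.7 + 1875639.81 = 535.8 m.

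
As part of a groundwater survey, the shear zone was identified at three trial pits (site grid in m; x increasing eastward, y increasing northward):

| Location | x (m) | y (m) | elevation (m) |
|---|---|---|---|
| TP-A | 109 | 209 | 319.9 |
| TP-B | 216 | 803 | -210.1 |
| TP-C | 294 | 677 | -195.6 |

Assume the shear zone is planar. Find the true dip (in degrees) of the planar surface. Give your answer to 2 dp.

Let the plane be z = a·x + b·y + c.
TP-B−TP-A: 107a + 594b = −530;  TP-C−TP-A: 185a + 468b = −515.5.
Solving gives a = −0.97246, b = −0.71708.
Gradient magnitude |∇z| = √(a² + b²) = √(0.94569 + 0.51421) = 1.20826.
True dip = arctan(1.20826) = 50.39°, dipping toward NE (azimuth ≈ 054°).

50.39°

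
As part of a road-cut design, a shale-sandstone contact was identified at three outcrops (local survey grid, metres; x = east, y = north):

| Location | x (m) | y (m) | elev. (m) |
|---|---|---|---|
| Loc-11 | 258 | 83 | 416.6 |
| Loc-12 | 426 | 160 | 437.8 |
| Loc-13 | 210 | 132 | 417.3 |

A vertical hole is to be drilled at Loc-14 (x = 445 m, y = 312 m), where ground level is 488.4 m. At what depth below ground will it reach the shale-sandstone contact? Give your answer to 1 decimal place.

34.6 m

Two edge vectors: Loc-11→Loc-12 = (168, 77, 21.2), Loc-11→Loc-13 = (-48, 49, 0.7).
Normal n = (Loc-11→Loc-12) × (Loc-11→Loc-13) = (-984.9, -1135.2, 11928).
So ∂z/∂x = −n_x/n_z = 0.08257 and ∂z/∂y = −n_y/n_z = 0.09517.
Intercept c from Loc-11: 416.6 − 21.30 − 7.90 = 387.40.
At (445, 312): z_contact = 36.74 + 29.69 + 387.40 = 453.83 m.
Depth below ground = 488.4 − 453.83 = 34.6 m.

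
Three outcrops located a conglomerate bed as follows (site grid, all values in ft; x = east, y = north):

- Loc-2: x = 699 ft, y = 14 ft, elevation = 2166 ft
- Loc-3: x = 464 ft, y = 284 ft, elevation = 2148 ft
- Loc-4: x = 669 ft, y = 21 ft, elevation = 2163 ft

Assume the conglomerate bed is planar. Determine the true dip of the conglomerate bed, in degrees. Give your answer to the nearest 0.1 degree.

6.2°

Let the plane be z = a·x + b·y + c.
Loc-3−Loc-2: −235a + 270b = −18;  Loc-4−Loc-2: −30a + 7b = −3.
Solving gives a = 0.10596, b = 0.02556.
Gradient magnitude |∇z| = √(a² + b²) = √(0.01123 + 0.00065) = 0.10900.
True dip = arctan(0.10900) = 6.2°, dipping toward WSW (azimuth ≈ 256°).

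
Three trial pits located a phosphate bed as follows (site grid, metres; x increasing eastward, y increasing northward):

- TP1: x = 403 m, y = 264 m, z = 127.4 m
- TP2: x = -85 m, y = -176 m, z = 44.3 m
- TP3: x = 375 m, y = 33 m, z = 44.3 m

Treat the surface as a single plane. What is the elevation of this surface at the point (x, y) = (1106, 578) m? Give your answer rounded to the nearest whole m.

125 m

Let the plane be z = a·x + b·y + c.
TP2−TP1: −488a − 440b = −83.1;  TP3−TP1: −28a − 231b = −83.1.
Solving gives a = −0.17297, b = 0.38071.
Then c = 127.4 − a·403 − b·264 = 96.60.
At (1106, 578): z = −191.3 + 220.0 + 96.60 = 125.3 m.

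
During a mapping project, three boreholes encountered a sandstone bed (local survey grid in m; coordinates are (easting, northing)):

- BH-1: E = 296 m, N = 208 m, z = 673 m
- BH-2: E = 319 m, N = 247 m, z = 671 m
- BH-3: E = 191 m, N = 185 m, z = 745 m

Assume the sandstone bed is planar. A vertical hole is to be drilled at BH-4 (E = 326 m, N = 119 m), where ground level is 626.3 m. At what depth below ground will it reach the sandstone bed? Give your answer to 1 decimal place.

12.6 m

Let the plane be z = a·E + b·N + c.
BH-2−BH-1: 23a + 39b = −2;  BH-3−BH-1: −105a − 23b = 72.
Solving gives a = −0.77454, b = 0.40550.
Then c = 673 − a·296 − b·208 = 817.92.
At (326, 119): z_contact = −252.50 + 48.25 + 817.92 = 613.67 m.
Depth below ground = 626.3 − 613.67 = 12.6 m.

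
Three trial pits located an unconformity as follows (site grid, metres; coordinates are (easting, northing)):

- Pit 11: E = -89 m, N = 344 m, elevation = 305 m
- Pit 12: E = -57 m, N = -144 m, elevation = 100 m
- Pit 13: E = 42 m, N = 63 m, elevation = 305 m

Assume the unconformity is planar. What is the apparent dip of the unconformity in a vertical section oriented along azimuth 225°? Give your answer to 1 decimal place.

Let the plane be z = a·E + b·N + c.
Pit 12−Pit 11: 32a − 488b = −205;  Pit 13−Pit 11: 131a − 281b = 0.
Solving gives a = 1.04858, b = 0.48884.
Unit vector along 225° is (sin 225°, cos 225°) = (-0.7071, -0.7071).
Slope in that direction = a·(-0.7071) + b·(-0.7071) = −1.08712.
Apparent dip = arctan|1.08712| = 47.4° (true dip is 49.2°, so apparent ≤ true as expected).

47.4°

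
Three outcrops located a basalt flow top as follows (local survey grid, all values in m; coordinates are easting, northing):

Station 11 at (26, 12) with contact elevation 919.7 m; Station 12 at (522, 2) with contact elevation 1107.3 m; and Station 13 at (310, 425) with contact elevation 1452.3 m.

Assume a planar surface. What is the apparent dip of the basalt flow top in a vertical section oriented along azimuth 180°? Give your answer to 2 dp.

Let the plane be z = a·easting + b·northing + c.
Station 12−Station 11: 496a − 10b = 187.6;  Station 13−Station 11: 284a + 413b = 532.6.
Solving gives a = 0.39870, b = 1.01542.
Unit vector along 180° is (sin 180°, cos 180°) = (0.0000, -1.0000).
Slope in that direction = a·(0.0000) + b·(-1.0000) = −1.01542.
Apparent dip = arctan|1.01542| = 45.44° (true dip is 47.5°, so apparent ≤ true as expected).

45.44°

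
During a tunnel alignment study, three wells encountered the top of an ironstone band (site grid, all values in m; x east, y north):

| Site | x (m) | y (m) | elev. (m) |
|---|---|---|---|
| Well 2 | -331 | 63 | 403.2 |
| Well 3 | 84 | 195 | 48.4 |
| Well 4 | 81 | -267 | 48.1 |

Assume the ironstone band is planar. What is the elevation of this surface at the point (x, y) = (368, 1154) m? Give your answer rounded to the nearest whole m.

-189 m

Two edge vectors: Well 2→Well 3 = (415, 132, -354.8), Well 2→Well 4 = (412, -330, -355.1).
Normal n = (Well 2→Well 3) × (Well 2→Well 4) = (-163957.2, 1188.9, -191334).
So ∂z/∂x = −n_x/n_z = −0.85692 and ∂z/∂y = −n_y/n_z = 0.00621.
Intercept c from Well 2: 403.2 − 283.64 − 0.39 = 119.17.
At (368, 1154): z = −315.3 + 7.2 + 119.17 = -189.0 m.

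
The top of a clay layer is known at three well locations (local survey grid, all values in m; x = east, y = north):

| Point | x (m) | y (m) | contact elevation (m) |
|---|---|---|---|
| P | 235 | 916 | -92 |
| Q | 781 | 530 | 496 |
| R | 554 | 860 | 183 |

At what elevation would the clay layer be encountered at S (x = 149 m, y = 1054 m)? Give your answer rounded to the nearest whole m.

-216 m

Two edge vectors: P→Q = (546, -386, 588), P→R = (319, -56, 275).
Normal n = (P→Q) × (P→R) = (-73222, 37422, 92558).
So ∂z/∂x = −n_x/n_z = 0.79109 and ∂z/∂y = −n_y/n_z = −0.40431.
Intercept c from P: -92 − 185.91 + 370.35 = 92.44.
At (149, 1054): z = 117.9 − 426.1 + 92.44 = -215.8 m.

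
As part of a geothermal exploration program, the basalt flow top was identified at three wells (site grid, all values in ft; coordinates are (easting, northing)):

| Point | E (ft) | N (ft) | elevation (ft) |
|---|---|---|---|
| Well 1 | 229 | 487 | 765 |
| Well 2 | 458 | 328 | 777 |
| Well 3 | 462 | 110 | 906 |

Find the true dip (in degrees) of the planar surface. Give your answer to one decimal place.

35.0°

Let the plane be z = a·E + b·N + c.
Well 2−Well 1: 229a − 159b = 12;  Well 3−Well 1: 233a − 377b = 141.
Solving gives a = −0.36308, b = −0.59841.
Gradient magnitude |∇z| = √(a² + b²) = √(0.13183 + 0.35809) = 0.69994.
True dip = arctan(0.69994) = 35.0°, dipping toward NNE (azimuth ≈ 031°).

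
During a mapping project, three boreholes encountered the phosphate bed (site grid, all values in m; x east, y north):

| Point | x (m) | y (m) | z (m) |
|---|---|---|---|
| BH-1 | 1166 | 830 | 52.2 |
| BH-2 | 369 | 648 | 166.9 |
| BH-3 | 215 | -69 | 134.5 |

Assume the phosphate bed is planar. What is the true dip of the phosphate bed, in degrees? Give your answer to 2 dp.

10.25°

Let the plane be z = a·x + b·y + c.
BH-2−BH-1: −797a − 182b = 114.7;  BH-3−BH-1: −951a − 899b = 82.3.
Solving gives a = −0.16219, b = 0.08002.
Gradient magnitude |∇z| = √(a² + b²) = √(0.02631 + 0.00640) = 0.18086.
True dip = arctan(0.18086) = 10.25°, dipping toward ESE (azimuth ≈ 116°).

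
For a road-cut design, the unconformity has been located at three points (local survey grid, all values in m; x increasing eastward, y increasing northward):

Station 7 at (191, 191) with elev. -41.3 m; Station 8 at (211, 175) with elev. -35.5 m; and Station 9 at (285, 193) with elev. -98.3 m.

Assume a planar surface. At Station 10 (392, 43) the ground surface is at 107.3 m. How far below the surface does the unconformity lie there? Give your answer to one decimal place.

Let the plane be z = a·x + b·y + c.
Station 8−Station 7: 20a − 16b = 5.8;  Station 9−Station 7: 94a + 2b = −57.
Solving gives a = −0.58316, b = −1.09145.
Then c = -41.3 − a·191 − b·191 = 278.55.
At (392, 43): z_contact = −228.60 − 46.93 + 278.55 = 3.02 m.
Depth below ground = 107.3 − 3.02 = 104.3 m.

104.3 m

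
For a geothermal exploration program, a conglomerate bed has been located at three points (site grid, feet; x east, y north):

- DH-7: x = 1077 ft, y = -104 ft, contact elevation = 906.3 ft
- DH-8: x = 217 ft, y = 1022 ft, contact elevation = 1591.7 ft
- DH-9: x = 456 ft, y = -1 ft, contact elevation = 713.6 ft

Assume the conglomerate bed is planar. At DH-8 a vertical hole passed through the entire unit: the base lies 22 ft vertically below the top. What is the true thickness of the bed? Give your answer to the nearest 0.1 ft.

15.0 ft

Let the plane be z = a·x + b·y + c.
DH-8−DH-7: −860a + 1126b = 685.4;  DH-9−DH-7: −621a + 103b = −192.7.
Solving gives a = 0.47092, b = 0.96838.
|∇z| = √(a²+b²) = 1.07681, so dip δ = arctan(1.07681) = 47.12°.
True thickness = vertical thickness × cos δ = 22 × cos 47.12° = 15.0 ft.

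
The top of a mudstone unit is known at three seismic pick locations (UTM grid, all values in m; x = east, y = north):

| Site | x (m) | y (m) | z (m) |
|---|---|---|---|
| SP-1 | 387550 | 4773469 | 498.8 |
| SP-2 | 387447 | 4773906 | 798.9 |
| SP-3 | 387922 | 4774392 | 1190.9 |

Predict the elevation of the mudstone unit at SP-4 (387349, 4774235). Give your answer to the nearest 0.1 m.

Two edge vectors: SP-1→SP-2 = (-103, 437, 300.1), SP-1→SP-3 = (372, 923, 692.1).
Normal n = (SP-1→SP-2) × (SP-1→SP-3) = (25455.4, 182923.5, -257633).
So ∂z/∂x = −n_x/n_z = 0.098804889 and ∂z/∂y = −n_y/n_z = 0.710015798.
Intercept c from SP-1: 498.8 − 38291.83 − 3389238.40 = −3427031.43.
At (387349, 4774235): z = 38272.0 + 3389782.3 − 3427031.43 = 1022.8 m.

1022.8 m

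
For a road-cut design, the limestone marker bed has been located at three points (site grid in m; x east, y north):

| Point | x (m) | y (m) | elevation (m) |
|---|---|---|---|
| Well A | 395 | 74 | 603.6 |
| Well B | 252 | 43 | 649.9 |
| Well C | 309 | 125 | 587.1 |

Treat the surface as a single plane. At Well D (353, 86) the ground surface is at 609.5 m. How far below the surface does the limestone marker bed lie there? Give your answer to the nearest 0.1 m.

5.7 m

Let the plane be z = a·x + b·y + c.
Well B−Well A: −143a − 31b = 46.3;  Well C−Well A: −86a + 51b = −16.5.
Solving gives a = −0.18574, b = −0.63674.
Then c = 603.6 − a·395 − b·74 = 724.09.
At (353, 86): z_contact = −65.57 − 54.76 + 724.09 = 603.76 m.
Depth below ground = 609.5 − 603.76 = 5.7 m.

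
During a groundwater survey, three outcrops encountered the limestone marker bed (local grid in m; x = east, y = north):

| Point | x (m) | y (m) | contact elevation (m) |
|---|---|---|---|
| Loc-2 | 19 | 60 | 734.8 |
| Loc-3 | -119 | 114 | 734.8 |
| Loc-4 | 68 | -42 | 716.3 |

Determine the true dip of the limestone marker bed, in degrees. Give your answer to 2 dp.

13.49°

Let the plane be z = a·x + b·y + c.
Loc-3−Loc-2: −138a + 54b = 0;  Loc-4−Loc-2: 49a − 102b = −18.5.
Solving gives a = 0.08740, b = 0.22336.
Gradient magnitude |∇z| = √(a² + b²) = √(0.00764 + 0.04989) = 0.23985.
True dip = arctan(0.23985) = 13.49°, dipping toward SSW (azimuth ≈ 201°).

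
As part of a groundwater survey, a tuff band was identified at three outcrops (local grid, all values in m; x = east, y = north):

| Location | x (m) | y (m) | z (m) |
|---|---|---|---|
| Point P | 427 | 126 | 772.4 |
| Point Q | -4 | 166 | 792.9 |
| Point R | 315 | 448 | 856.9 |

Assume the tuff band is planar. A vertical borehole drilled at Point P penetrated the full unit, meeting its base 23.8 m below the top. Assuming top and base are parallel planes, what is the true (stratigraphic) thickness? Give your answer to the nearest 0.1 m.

Let the plane be z = a·x + b·y + c.
Point Q−Point P: −431a + 40b = 20.5;  Point R−Point P: −112a + 322b = 84.5.
Solving gives a = −0.02398, b = 0.25408.
|∇z| = √(a²+b²) = 0.25521, so dip δ = arctan(0.25521) = 14.32°.
True thickness = vertical thickness × cos δ = 23.8 × cos 14.32° = 23.1 m.

23.1 m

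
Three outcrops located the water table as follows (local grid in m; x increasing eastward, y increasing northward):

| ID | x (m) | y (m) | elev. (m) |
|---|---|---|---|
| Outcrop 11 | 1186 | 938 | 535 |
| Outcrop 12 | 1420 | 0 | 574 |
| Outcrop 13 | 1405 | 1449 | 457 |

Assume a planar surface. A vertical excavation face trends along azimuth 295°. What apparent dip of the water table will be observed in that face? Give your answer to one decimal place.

Let the plane be z = a·x + b·y + c.
Outcrop 12−Outcrop 11: 234a − 938b = 39;  Outcrop 13−Outcrop 11: 219a + 511b = −78.
Solving gives a = −0.16380, b = −0.08244.
Unit vector along 295° is (sin 295°, cos 295°) = (-0.9063, 0.4226).
Slope in that direction = a·(-0.9063) + b·(0.4226) = 0.11361.
Apparent dip = arctan|0.11361| = 6.5° (true dip is 10.4°, so apparent ≤ true as expected).

6.5°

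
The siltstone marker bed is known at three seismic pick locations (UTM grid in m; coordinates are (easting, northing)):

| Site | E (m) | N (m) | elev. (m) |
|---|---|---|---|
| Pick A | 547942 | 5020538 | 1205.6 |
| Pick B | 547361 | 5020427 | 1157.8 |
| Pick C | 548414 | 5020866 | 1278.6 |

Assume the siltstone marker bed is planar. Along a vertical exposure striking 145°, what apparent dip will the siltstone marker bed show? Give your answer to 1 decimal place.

Let the plane be z = a·E + b·N + c.
Pick B−Pick A: −581a − 111b = −47.8;  Pick C−Pick A: 472a + 328b = 73.
Solving gives a = 0.05482, b = 0.14367.
Unit vector along 145° is (sin 145°, cos 145°) = (0.5736, -0.8192).
Slope in that direction = a·(0.5736) + b·(-0.8192) = −0.08624.
Apparent dip = arctan|0.08624| = 4.9° (true dip is 8.7°, so apparent ≤ true as expected).

4.9°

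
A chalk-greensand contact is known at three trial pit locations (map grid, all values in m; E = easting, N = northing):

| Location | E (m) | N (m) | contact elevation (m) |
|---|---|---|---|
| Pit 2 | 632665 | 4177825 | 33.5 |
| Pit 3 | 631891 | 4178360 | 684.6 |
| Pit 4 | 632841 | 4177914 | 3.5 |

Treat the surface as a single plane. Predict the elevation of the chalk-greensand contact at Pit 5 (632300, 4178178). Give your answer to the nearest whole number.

Let the plane be z = a·E + b·N + c.
Pit 3−Pit 2: −774a + 535b = 651.1;  Pit 4−Pit 2: 176a + 89b = −30.
Solving gives a = −0.45384677, b = 0.56041608.
Then c = 33.5 − a·632665 − b·4177825 = −2054153.84.
At (632300, 4178178): z = −286967.3 + 2341518.1 − 2054153.84 = 397.0 m.

397 m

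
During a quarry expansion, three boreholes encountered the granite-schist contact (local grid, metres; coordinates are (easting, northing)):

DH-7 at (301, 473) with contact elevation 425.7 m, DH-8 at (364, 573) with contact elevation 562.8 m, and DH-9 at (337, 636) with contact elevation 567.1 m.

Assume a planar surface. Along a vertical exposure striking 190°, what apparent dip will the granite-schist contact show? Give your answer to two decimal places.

Let the plane be z = a·E + b·N + c.
DH-8−DH-7: 63a + 100b = 137.1;  DH-9−DH-7: 36a + 163b = 141.4.
Solving gives a = 1.23066, b = 0.59568.
Unit vector along 190° is (sin 190°, cos 190°) = (-0.1736, -0.9848).
Slope in that direction = a·(-0.1736) + b·(-0.9848) = −0.80033.
Apparent dip = arctan|0.80033| = 38.67° (true dip is 53.8°, so apparent ≤ true as expected).

38.67°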